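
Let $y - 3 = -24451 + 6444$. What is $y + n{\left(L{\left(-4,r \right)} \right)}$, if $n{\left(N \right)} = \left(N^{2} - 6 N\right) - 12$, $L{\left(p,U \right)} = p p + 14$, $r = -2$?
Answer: $-17296$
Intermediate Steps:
$L{\left(p,U \right)} = 14 + p^{2}$ ($L{\left(p,U \right)} = p^{2} + 14 = 14 + p^{2}$)
$n{\left(N \right)} = -12 + N^{2} - 6 N$
$y = -18004$ ($y = 3 + \left(-24451 + 6444\right) = 3 - 18007 = -18004$)
$y + n{\left(L{\left(-4,r \right)} \right)} = -18004 - \left(12 - \left(14 + \left(-4\right)^{2}\right)^{2} + 6 \left(14 + \left(-4\right)^{2}\right)\right) = -18004 - \left(12 - \left(14 + 16\right)^{2} + 6 \left(14 + 16\right)\right) = -18004 - \left(192 - 900\right) = -18004 - -708 = -18004 + 708 = -17296$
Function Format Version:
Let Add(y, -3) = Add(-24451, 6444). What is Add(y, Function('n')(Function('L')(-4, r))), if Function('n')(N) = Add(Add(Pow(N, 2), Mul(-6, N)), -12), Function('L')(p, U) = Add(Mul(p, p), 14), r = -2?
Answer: -17296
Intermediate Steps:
Function('L')(p, U) = Add(14, Pow(p, 2)) (Function('L')(p, U) = Add(Pow(p, 2), 14) = Add(14, Pow(p, 2)))
Function('n')(N) = Add(-12, Pow(N, 2), Mul(-6, N))
y = -18004 (y = Add(3, Add(-24451, 6444)) = Add(3, -18007) = -18004)
Add(y, Function('n')(Function('L')(-4, r))) = Add(-18004, Add(-12, Pow(Add(14, Pow(-4, 2)), 2), Mul(-6, Add(14, Pow(-4, 2))))) = Add(-18004, Add(-12, Pow(Add(14, 16), 2), Mul(-6, Add(14, 16)))) = Add(-18004, Add(-12, Pow(30, 2), Mul(-6, 30))) = Add(-18004, Add(-12, 900, -180)) = Add(-18004, 708) = -17296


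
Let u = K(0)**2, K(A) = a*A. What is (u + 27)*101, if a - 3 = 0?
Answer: 2727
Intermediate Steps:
a = 3 (a = 3 + 0 = 3)
K(A) = 3*A
u = 0 (u = (3*0)**2 = 0**2 = 0)
(u + 27)*101 = (0 + 27)*101 = 27*101 = 2727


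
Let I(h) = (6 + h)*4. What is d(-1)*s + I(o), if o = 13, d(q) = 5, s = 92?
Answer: 536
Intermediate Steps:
I(h) = 24 + 4*h
d(-1)*s + I(o) = 5*92 + (24 + 4*13) = 460 + (24 + 52) = 460 + 76 = 536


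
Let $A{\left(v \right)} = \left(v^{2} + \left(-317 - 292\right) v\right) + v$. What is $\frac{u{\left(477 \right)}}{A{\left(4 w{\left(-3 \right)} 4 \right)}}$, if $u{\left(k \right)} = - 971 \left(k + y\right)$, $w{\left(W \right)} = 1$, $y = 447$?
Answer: $\frac{224301}{2368} \approx 94.722$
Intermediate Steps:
$u{\left(k \right)} = -434037 - 971 k$ ($u{\left(k \right)} = - 971 \left(k + 447\right) = - 971 \left(447 + k\right) = -434037 - 971 k$)
$A{\left(v \right)} = v^{2} - 608 v$ ($A{\left(v \right)} = \left(v^{2} + \left(-317 - 292\right) v\right) + v = \left(v^{2} - 609 v\right) + v = v^{2} - 608 v$)
$\frac{u{\left(477 \right)}}{A{\left(4 w{\left(-3 \right)} 4 \right)}} = \frac{-434037 - 463167}{4 \cdot 1 \cdot 4 \left(-608 + 4 \cdot 1 \cdot 4\right)} = \frac{-434037 - 463167}{4 \cdot 4 \left(-608 + 4 \cdot 4\right)} = - \frac{897204}{16 \left(-608 + 16\right)} = - \frac{897204}{16 \left(-592\right)} = - \frac{897204}{-9472} = \left(-897204\right) \left(- \frac{1}{9472}\right) = \frac{224301}{2368}$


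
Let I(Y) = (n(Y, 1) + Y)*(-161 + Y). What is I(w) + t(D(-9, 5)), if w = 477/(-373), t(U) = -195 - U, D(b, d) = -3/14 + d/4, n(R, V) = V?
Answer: -587415721/3895612 ≈ -150.79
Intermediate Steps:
D(b, d) = -3/14 + d/4 (D(b, d) = -3*1/14 + d*(1/4) = -3/14 + d/4)
w = -477/373 (w = 477*(-1/373) = -477/373 ≈ -1.2788)
I(Y) = (1 + Y)*(-161 + Y)
I(w) + t(D(-9, 5)) = (-161 + (-477/373)**2 - 160*(-477/373)) + (-195 - (-3/14 + (1/4)*5)) = (-161 + 227529/139129 + 76320/373) + (-195 - (-3/14 + 5/4)) = 6295120/139129 + (-195 - 1*29/28) = 6295120/139129 + (-195 - 29/28) = 6295120/139129 - 5489/28 = -587415721/3895612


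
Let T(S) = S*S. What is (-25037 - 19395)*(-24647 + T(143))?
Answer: 186525536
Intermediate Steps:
T(S) = S**2
(-25037 - 19395)*(-24647 + T(143)) = (-25037 - 19395)*(-24647 + 143**2) = -44432*(-24647 + 20449) = -44432*(-4198) = 186525536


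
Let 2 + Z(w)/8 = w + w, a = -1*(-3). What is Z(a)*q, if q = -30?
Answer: -960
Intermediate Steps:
a = 3
Z(w) = -16 + 16*w (Z(w) = -16 + 8*(w + w) = -16 + 8*(2*w) = -16 + 16*w)
Z(a)*q = (-16 + 16*3)*(-30) = (-16 + 48)*(-30) = 32*(-30) = -960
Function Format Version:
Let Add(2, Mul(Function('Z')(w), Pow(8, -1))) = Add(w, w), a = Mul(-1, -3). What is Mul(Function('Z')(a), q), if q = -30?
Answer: -960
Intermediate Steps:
a = 3
Function('Z')(w) = Add(-16, Mul(16, w)) (Function('Z')(w) = Add(-16, Mul(8, Add(w, w))) = Add(-16, Mul(8, Mul(2, w))) = Add(-16, Mul(16, w)))
Mul(Function('Z')(a), q) = Mul(Add(-16, Mul(16, 3)), -30) = Mul(Add(-16, 48), -30) = Mul(32, -30) = -960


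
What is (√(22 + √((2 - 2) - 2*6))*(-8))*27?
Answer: -216*√(22 + 2*I*√3) ≈ -1016.2 - 79.519*I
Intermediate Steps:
(√(22 + √((2 - 2) - 2*6))*(-8))*27 = (√(22 + √(0 - 12))*(-8))*27 = (√(22 + √(-12))*(-8))*27 = (√(22 + 2*I*√3)*(-8))*27 = -8*√(22 + 2*I*√3)*27 = -216*√(22 + 2*I*√3)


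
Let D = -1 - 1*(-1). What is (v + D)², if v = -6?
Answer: 36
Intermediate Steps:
D = 0 (D = -1 + 1 = 0)
(v + D)² = (-6 + 0)² = (-6)² = 36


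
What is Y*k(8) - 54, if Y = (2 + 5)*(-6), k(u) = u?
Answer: -390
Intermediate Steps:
Y = -42 (Y = 7*(-6) = -42)
Y*k(8) - 54 = -42*8 - 54 = -336 - 54 = -390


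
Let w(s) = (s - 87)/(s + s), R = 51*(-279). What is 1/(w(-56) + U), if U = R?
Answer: -112/1593505 ≈ -7.0285e-5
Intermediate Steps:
R = -14229
w(s) = (-87 + s)/(2*s) (w(s) = (-87 + s)/((2*s)) = (-87 + s)*(1/(2*s)) = (-87 + s)/(2*s))
U = -14229
1/(w(-56) + U) = 1/((1/2)*(-87 - 56)/(-56) - 14229) = 1/((1/2)*(-1/56)*(-143) - 14229) = 1/(143/112 - 14229) = 1/(-1593505/112) = -112/1593505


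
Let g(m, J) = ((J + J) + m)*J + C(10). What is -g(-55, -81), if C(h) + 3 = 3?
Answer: -17577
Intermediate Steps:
C(h) = 0 (C(h) = -3 + 3 = 0)
g(m, J) = J*(m + 2*J) (g(m, J) = ((J + J) + m)*J + 0 = (2*J + m)*J + 0 = (m + 2*J)*J + 0 = J*(m + 2*J) + 0 = J*(m + 2*J))
-g(-55, -81) = -(-81)*(-55 + 2*(-81)) = -(-81)*(-55 - 162) = -(-81)*(-217) = -1*17577 = -17577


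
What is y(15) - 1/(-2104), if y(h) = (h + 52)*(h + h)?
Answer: 4229041/2104 ≈ 2010.0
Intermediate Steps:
y(h) = 2*h*(52 + h) (y(h) = (52 + h)*(2*h) = 2*h*(52 + h))
y(15) - 1/(-2104) = 2*15*(52 + 15) - 1/(-2104) = 2*15*67 - 1*(-1/2104) = 2010 + 1/2104 = 4229041/2104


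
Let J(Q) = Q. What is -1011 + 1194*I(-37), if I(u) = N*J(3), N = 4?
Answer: 13317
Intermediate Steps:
I(u) = 12 (I(u) = 4*3 = 12)
-1011 + 1194*I(-37) = -1011 + 1194*12 = -1011 + 14328 = 13317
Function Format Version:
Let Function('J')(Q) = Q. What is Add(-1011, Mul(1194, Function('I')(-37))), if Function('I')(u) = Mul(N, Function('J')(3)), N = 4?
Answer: 13317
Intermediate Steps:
Function('I')(u) = 12 (Function('I')(u) = Mul(4, 3) = 12)
Add(-1011, Mul(1194, Function('I')(-37))) = Add(-1011, Mul(1194, 12)) = Add(-1011, 14328) = 13317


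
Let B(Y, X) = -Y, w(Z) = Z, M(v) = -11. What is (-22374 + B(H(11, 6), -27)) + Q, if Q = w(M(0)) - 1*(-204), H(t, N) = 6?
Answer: -22187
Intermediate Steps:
Q = 193 (Q = -11 - 1*(-204) = -11 + 204 = 193)
(-22374 + B(H(11, 6), -27)) + Q = (-22374 - 1*6) + 193 = (-22374 - 6) + 193 = -22380 + 193 = -22187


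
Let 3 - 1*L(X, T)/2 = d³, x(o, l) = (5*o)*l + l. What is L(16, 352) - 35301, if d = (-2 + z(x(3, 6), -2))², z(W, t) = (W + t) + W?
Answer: -88303332010463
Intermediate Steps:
x(o, l) = l + 5*l*o (x(o, l) = 5*l*o + l = l + 5*l*o)
z(W, t) = t + 2*W
d = 35344 (d = (-2 + (-2 + 2*(6*(1 + 5*3))))² = (-2 + (-2 + 2*(6*(1 + 15))))² = (-2 + (-2 + 2*(6*16)))² = (-2 + (-2 + 2*96))² = (-2 + (-2 + 192))² = (-2 + 190)² = 188² = 35344)
L(X, T) = -88303331975162 (L(X, T) = 6 - 2*35344³ = 6 - 2*44151665987584 = 6 - 88303331975168 = -88303331975162)
L(16, 352) - 35301 = -88303331975162 - 35301 = -88303332010463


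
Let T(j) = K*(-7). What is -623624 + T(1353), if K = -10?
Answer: -623554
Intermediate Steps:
T(j) = 70 (T(j) = -10*(-7) = 70)
-623624 + T(1353) = -623624 + 70 = -623554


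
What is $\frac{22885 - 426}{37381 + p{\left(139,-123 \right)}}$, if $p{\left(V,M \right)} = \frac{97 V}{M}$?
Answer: $\frac{2762457}{4584380} \approx 0.60258$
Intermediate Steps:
$p{\left(V,M \right)} = \frac{97 V}{M}$
$\frac{22885 - 426}{37381 + p{\left(139,-123 \right)}} = \frac{22885 - 426}{37381 + 97 \cdot 139 \frac{1}{-123}} = \frac{22459}{37381 + 97 \cdot 139 \left(- \frac{1}{123}\right)} = \frac{22459}{37381 - \frac{13483}{123}} = \frac{22459}{\frac{4584380}{123}} = 22459 \cdot \frac{123}{4584380} = \frac{2762457}{4584380}$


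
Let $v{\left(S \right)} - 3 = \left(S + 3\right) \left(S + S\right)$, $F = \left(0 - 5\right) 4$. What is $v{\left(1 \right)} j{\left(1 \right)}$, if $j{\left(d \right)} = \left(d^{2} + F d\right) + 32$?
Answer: $143$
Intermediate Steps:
$F = -20$ ($F = \left(-5\right) 4 = -20$)
$j{\left(d \right)} = 32 + d^{2} - 20 d$ ($j{\left(d \right)} = \left(d^{2} - 20 d\right) + 32 = 32 + d^{2} - 20 d$)
$v{\left(S \right)} = 3 + 2 S \left(3 + S\right)$ ($v{\left(S \right)} = 3 + \left(S + 3\right) \left(S + S\right) = 3 + \left(3 + S\right) 2 S = 3 + 2 S \left(3 + S\right)$)
$v{\left(1 \right)} j{\left(1 \right)} = \left(3 + 2 \cdot 1^{2} + 6 \cdot 1\right) \left(32 + 1^{2} - 20\right) = \left(3 + 2 \cdot 1 + 6\right) \left(32 + 1 - 20\right) = \left(3 + 2 + 6\right) 13 = 11 \cdot 13 = 143$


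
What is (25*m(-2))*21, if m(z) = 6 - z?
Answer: 4200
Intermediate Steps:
(25*m(-2))*21 = (25*(6 - 1*(-2)))*21 = (25*(6 + 2))*21 = (25*8)*21 = 200*21 = 4200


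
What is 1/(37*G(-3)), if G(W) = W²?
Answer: 1/333 ≈ 0.0030030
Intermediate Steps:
1/(37*G(-3)) = 1/(37*(-3)²) = 1/(37*9) = 1/333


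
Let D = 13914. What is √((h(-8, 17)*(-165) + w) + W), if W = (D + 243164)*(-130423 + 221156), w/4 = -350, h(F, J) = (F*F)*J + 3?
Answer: √23325276759 ≈ 1.5273e+5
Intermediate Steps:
h(F, J) = 3 + J*F² (h(F, J) = F²*J + 3 = J*F² + 3 = 3 + J*F²)
w = -1400 (w = 4*(-350) = -1400)
W = 23325458174 (W = (13914 + 243164)*(-130423 + 221156) = 257078*90733 = 23325458174)
√((h(-8, 17)*(-165) + w) + W) = √(((3 + 17*(-8)²)*(-165) - 1400) + 23325458174) = √(((3 + 17*64)*(-165) - 1400) + 23325458174) = √(((3 + 1088)*(-165) - 1400) + 23325458174) = √((1091*(-165) - 1400) + 23325458174) = √((-180015 - 1400) + 23325458174) = √(-181415 + 23325458174) = √23325276759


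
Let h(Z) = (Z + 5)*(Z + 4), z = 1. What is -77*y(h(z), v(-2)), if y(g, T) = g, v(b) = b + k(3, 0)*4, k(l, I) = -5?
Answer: -2310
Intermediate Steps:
v(b) = -20 + b (v(b) = b - 5*4 = b - 20 = -20 + b)
h(Z) = (4 + Z)*(5 + Z) (h(Z) = (5 + Z)*(4 + Z) = (4 + Z)*(5 + Z))
-77*y(h(z), v(-2)) = -77*(20 + 1² + 9*1) = -77*(20 + 1 + 9) = -77*30 = -2310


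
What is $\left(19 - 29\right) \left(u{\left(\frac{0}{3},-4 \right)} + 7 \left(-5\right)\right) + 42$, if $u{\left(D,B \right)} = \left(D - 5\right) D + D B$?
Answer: $392$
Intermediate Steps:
$u{\left(D,B \right)} = B D + D \left(-5 + D\right)$ ($u{\left(D,B \right)} = \left(-5 + D\right) D + B D = D \left(-5 + D\right) + B D = B D + D \left(-5 + D\right)$)
$\left(19 - 29\right) \left(u{\left(\frac{0}{3},-4 \right)} + 7 \left(-5\right)\right) + 42 = \left(19 - 29\right) \left(\frac{0}{3} \left(-5 - 4 + \frac{0}{3}\right) + 7 \left(-5\right)\right) + 42 = \left(19 - 29\right) \left(0 \cdot \frac{1}{3} \left(-5 - 4 + 0 \cdot \frac{1}{3}\right) - 35\right) + 42 = - 10 \left(0 \left(-5 - 4 + 0\right) - 35\right) + 42 = - 10 \left(0 \left(-9\right) - 35\right) + 42 = - 10 \left(0 - 35\right) + 42 = \left(-10\right) \left(-35\right) + 42 = 350 + 42 = 392$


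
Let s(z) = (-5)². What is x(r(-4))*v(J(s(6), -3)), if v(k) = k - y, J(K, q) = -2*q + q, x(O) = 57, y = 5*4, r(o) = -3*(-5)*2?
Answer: -969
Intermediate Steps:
s(z) = 25
r(o) = 30 (r(o) = 15*2 = 30)
y = 20
J(K, q) = -q
v(k) = -20 + k (v(k) = k - 1*20 = k - 20 = -20 + k)
x(r(-4))*v(J(s(6), -3)) = 57*(-20 - 1*(-3)) = 57*(-20 + 3) = 57*(-17) = -969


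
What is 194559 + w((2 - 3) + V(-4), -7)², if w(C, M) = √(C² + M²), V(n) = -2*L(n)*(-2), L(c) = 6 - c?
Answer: 196129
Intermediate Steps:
V(n) = 24 - 4*n (V(n) = -2*(6 - n)*(-2) = (-12 + 2*n)*(-2) = 24 - 4*n)
194559 + w((2 - 3) + V(-4), -7)² = 194559 + (√(((2 - 3) + (24 - 4*(-4)))² + (-7)²))² = 194559 + (√((-1 + (24 + 16))² + 49))² = 194559 + (√((-1 + 40)² + 49))² = 194559 + (√(39² + 49))² = 194559 + (√(1521 + 49))² = 194559 + (√1570)² = 194559 + 1570 = 196129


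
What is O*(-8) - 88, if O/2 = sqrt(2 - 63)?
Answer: -88 - 16*I*sqrt(61) ≈ -88.0 - 124.96*I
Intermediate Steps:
O = 2*I*sqrt(61) (O = 2*sqrt(2 - 63) = 2*sqrt(-61) = 2*(I*sqrt(61)) = 2*I*sqrt(61) ≈ 15.62*I)
O*(-8) - 88 = (2*I*sqrt(61))*(-8) - 88 = -16*I*sqrt(61) - 88 = -88 - 16*I*sqrt(61)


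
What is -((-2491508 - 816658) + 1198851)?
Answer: 2109315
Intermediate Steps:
-((-2491508 - 816658) + 1198851) = -(-3308166 + 1198851) = -1*(-2109315) = 2109315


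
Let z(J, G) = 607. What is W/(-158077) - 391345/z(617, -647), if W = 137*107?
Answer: -61871541578/95952739 ≈ -644.81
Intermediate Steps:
W = 14659
W/(-158077) - 391345/z(617, -647) = 14659/(-158077) - 391345/607 = 14659*(-1/158077) - 391345*1/607 = -14659/158077 - 391345/607 = -61871541578/95952739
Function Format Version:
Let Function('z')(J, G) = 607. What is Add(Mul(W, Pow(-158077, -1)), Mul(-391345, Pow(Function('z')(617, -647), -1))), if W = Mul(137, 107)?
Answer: Rational(-61871541578, 95952739) ≈ -644.81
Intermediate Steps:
W = 14659
Add(Mul(W, Pow(-158077, -1)), Mul(-391345, Pow(Function('z')(617, -647), -1))) = Add(Mul(14659, Pow(-158077, -1)), Mul(-391345, Pow(607, -1))) = Add(Mul(14659, Rational(-1, 158077)), Mul(-391345, Rational(1, 607))) = Add(Rational(-14659, 158077), Rational(-391345, 607)) = Rational(-61871541578, 95952739)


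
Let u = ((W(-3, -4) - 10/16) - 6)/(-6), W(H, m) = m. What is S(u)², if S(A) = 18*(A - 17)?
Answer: 4809249/64 ≈ 75145.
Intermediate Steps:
u = 85/48 (u = ((-4 - 10/16) - 6)/(-6) = ((-4 - 10*1/16) - 6)*(-⅙) = ((-4 - 5/8) - 6)*(-⅙) = (-37/8 - 6)*(-⅙) = -85/8*(-⅙) = 85/48 ≈ 1.7708)
S(A) = -306 + 18*A (S(A) = 18*(-17 + A) = -306 + 18*A)
S(u)² = (-306 + 18*(85/48))² = (-306 + 255/8)² = (-2193/8)² = 4809249/64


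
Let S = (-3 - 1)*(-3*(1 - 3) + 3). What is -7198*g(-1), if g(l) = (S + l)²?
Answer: -9854062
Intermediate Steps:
S = -36 (S = -4*(-3*(-2) + 3) = -4*(6 + 3) = -4*9 = -36)
g(l) = (-36 + l)²
-7198*g(-1) = -7198*(-36 - 1)² = -7198*(-37)² = -7198*1369 = -9854062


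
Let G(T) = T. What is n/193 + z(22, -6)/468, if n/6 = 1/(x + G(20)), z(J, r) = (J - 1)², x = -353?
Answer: 1049623/1113996 ≈ 0.94221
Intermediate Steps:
z(J, r) = (-1 + J)²
n = -2/111 (n = 6/(-353 + 20) = 6/(-333) = 6*(-1/333) = -2/111 ≈ -0.018018)
n/193 + z(22, -6)/468 = -2/111/193 + (-1 + 22)²/468 = -2/111*1/193 + 21²*(1/468) = -2/21423 + 441*(1/468) = -2/21423 + 49/52 = 1049623/1113996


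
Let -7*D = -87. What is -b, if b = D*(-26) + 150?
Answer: 1212/7 ≈ 173.14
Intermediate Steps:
D = 87/7 (D = -⅐*(-87) = 87/7 ≈ 12.429)
b = -1212/7 (b = (87/7)*(-26) + 150 = -2262/7 + 150 = -1212/7 ≈ -173.14)
-b = -1*(-1212/7) = 1212/7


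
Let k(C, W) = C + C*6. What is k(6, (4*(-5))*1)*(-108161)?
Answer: -4542762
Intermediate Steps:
k(C, W) = 7*C (k(C, W) = C + 6*C = 7*C)
k(6, (4*(-5))*1)*(-108161) = (7*6)*(-108161) = 42*(-108161) = -4542762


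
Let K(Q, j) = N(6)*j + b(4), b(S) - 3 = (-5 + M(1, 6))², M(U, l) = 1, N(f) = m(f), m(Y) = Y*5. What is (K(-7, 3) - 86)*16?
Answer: 368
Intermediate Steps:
m(Y) = 5*Y
N(f) = 5*f
b(S) = 19 (b(S) = 3 + (-5 + 1)² = 3 + (-4)² = 3 + 16 = 19)
K(Q, j) = 19 + 30*j (K(Q, j) = (5*6)*j + 19 = 30*j + 19 = 19 + 30*j)
(K(-7, 3) - 86)*16 = ((19 + 30*3) - 86)*16 = ((19 + 90) - 86)*16 = (109 - 86)*16 = 23*16 = 368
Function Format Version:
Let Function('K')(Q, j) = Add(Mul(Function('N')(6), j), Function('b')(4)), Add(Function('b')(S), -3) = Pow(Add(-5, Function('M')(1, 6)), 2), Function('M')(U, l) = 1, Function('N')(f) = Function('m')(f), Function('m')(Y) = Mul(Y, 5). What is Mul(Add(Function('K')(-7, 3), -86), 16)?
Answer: 368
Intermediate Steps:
Function('m')(Y) = Mul(5, Y)
Function('N')(f) = Mul(5, f)
Function('b')(S) = 19 (Function('b')(S) = Add(3, Pow(Add(-5, 1), 2)) = Add(3, Pow(-4, 2)) = Add(3, 16) = 19)
Function('K')(Q, j) = Add(19, Mul(30, j)) (Function('K')(Q, j) = Add(Mul(Mul(5, 6), j), 19) = Add(Mul(30, j), 19) = Add(19, Mul(30, j)))
Mul(Add(Function('K')(-7, 3), -86), 16) = Mul(Add(Add(19, Mul(30, 3)), -86), 16) = Mul(Add(Add(19, 90), -86), 16) = Mul(Add(109, -86), 16) = Mul(23, 16) = 368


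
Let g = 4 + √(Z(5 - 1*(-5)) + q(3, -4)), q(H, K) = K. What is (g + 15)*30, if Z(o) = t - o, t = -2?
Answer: 570 + 120*I ≈ 570.0 + 120.0*I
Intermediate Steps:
Z(o) = -2 - o
g = 4 + 4*I (g = 4 + √((-2 - (5 - 1*(-5))) - 4) = 4 + √((-2 - (5 + 5)) - 4) = 4 + √((-2 - 1*10) - 4) = 4 + √((-2 - 10) - 4) = 4 + √(-12 - 4) = 4 + √(-16) = 4 + 4*I ≈ 4.0 + 4.0*I)
(g + 15)*30 = ((4 + 4*I) + 15)*30 = (19 + 4*I)*30 = 570 + 120*I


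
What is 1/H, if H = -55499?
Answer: -1/55499 ≈ -1.8018e-5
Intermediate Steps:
1/H = 1/(-55499) = -1/55499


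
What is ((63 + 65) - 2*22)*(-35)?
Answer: -2940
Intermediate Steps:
((63 + 65) - 2*22)*(-35) = (128 - 44)*(-35) = 84*(-35) = -2940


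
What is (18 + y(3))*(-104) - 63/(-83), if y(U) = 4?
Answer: -189841/83 ≈ -2287.2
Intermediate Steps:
(18 + y(3))*(-104) - 63/(-83) = (18 + 4)*(-104) - 63/(-83) = 22*(-104) - 63*(-1/83) = -2288 + 63/83 = -189841/83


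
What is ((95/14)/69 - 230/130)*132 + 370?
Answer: 312784/2093 ≈ 149.44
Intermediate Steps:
((95/14)/69 - 230/130)*132 + 370 = ((95*(1/14))*(1/69) - 230*1/130)*132 + 370 = ((95/14)*(1/69) - 23/13)*132 + 370 = (95/966 - 23/13)*132 + 370 = -20983/12558*132 + 370 = -461626/2093 + 370 = 312784/2093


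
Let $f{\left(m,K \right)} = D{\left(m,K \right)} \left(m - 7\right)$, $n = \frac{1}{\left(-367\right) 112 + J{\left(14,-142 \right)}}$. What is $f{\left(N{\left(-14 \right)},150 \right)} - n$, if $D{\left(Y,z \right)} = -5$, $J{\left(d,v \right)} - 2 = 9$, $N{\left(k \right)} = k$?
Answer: $\frac{4314766}{41093} \approx 105.0$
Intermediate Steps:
$J{\left(d,v \right)} = 11$ ($J{\left(d,v \right)} = 2 + 9 = 11$)
$n = - \frac{1}{41093}$ ($n = \frac{1}{\left(-367\right) 112 + 11} = \frac{1}{-41104 + 11} = \frac{1}{-41093} = - \frac{1}{41093} \approx -2.4335 \cdot 10^{-5}$)
$f{\left(m,K \right)} = 35 - 5 m$ ($f{\left(m,K \right)} = - 5 \left(m - 7\right) = - 5 \left(-7 + m\right) = 35 - 5 m$)
$f{\left(N{\left(-14 \right)},150 \right)} - n = \left(35 - -70\right) - - \frac{1}{41093} = \left(35 + 70\right) + \frac{1}{41093} = 105 + \frac{1}{41093} = \frac{4314766}{41093}$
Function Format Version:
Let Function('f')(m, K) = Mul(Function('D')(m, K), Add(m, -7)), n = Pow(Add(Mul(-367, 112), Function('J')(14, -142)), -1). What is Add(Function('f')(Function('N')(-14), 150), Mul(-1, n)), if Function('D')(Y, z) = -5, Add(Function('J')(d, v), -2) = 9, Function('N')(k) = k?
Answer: Rational(4314766, 41093) ≈ 105.00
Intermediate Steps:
Function('J')(d, v) = 11 (Function('J')(d, v) = Add(2, 9) = 11)
n = Rational(-1, 41093) (n = Pow(Add(Mul(-367, 112), 11), -1) = Pow(Add(-41104, 11), -1) = Pow(-41093, -1) = Rational(-1, 41093) ≈ -2.4335e-5)
Function('f')(m, K) = Add(35, Mul(-5, m)) (Function('f')(m, K) = Mul(-5, Add(m, -7)) = Mul(-5, Add(-7, m)) = Add(35, Mul(-5, m)))
Add(Function('f')(Function('N')(-14), 150), Mul(-1, n)) = Add(Add(35, Mul(-5, -14)), Mul(-1, Rational(-1, 41093))) = Add(Add(35, 70), Rational(1, 41093)) = Add(105, Rational(1, 41093)) = Rational(4314766, 41093)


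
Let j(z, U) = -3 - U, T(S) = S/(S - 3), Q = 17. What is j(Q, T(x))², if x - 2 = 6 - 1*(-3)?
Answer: 1225/64 ≈ 19.141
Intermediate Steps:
x = 11 (x = 2 + (6 - 1*(-3)) = 2 + (6 + 3) = 2 + 9 = 11)
T(S) = S/(-3 + S)
j(Q, T(x))² = (-3 - 11/(-3 + 11))² = (-3 - 11/8)² = (-35/8)² = 1225/64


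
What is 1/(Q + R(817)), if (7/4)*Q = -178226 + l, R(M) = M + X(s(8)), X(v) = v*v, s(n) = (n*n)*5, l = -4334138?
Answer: -7/17326937 ≈ -4.0400e-7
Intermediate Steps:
s(n) = 5*n² (s(n) = n²*5 = 5*n²)
X(v) = v²
R(M) = 102400 + M (R(M) = M + (5*8²)² = M + (5*64)² = M + 320² = M + 102400 = 102400 + M)
Q = -18049456/7 (Q = 4*(-178226 - 4334138)/7 = (4/7)*(-4512364) = -18049456/7 ≈ -2.5785e+6)
1/(Q + R(817)) = 1/(-18049456/7 + (102400 + 817)) = 1/(-18049456/7 + 103217) = 1/(-17326937/7) = -7/17326937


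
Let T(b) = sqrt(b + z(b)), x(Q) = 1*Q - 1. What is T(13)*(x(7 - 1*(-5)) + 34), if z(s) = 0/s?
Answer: 45*sqrt(13) ≈ 162.25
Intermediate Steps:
z(s) = 0
x(Q) = -1 + Q (x(Q) = Q - 1 = -1 + Q)
T(b) = sqrt(b) (T(b) = sqrt(b + 0) = sqrt(b))
T(13)*(x(7 - 1*(-5)) + 34) = sqrt(13)*((-1 + (7 - 1*(-5))) + 34) = sqrt(13)*((-1 + (7 + 5)) + 34) = sqrt(13)*((-1 + 12) + 34) = sqrt(13)*(11 + 34) = sqrt(13)*45 = 45*sqrt(13)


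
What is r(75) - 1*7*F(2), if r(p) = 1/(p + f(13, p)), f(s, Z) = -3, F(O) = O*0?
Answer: 1/72 ≈ 0.013889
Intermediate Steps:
F(O) = 0
r(p) = 1/(-3 + p) (r(p) = 1/(p - 3) = 1/(-3 + p))
r(75) - 1*7*F(2) = 1/(-3 + 75) - 1*7*0 = 1/72 - 7*0 = 1/72 - 1*0 = 1/72 + 0 = 1/72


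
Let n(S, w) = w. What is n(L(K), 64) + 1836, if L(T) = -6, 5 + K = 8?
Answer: 1900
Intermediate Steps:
K = 3 (K = -5 + 8 = 3)
n(L(K), 64) + 1836 = 64 + 1836 = 1900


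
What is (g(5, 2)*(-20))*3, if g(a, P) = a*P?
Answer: -600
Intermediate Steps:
g(a, P) = P*a
(g(5, 2)*(-20))*3 = ((2*5)*(-20))*3 = (10*(-20))*3 = -200*3 = -600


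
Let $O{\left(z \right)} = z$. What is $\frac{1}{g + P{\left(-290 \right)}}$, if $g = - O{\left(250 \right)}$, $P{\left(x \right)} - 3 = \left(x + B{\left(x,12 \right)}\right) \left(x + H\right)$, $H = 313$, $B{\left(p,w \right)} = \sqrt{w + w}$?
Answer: $- \frac{6917}{47832193} - \frac{46 \sqrt{6}}{47832193} \approx -0.00014697$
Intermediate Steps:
$B{\left(p,w \right)} = \sqrt{2} \sqrt{w}$ ($B{\left(p,w \right)} = \sqrt{2 w} = \sqrt{2} \sqrt{w}$)
$P{\left(x \right)} = 3 + \left(313 + x\right) \left(x + 2 \sqrt{6}\right)$ ($P{\left(x \right)} = 3 + \left(x + \sqrt{2} \sqrt{12}\right) \left(x + 313\right) = 3 + \left(x + \sqrt{2} \cdot 2 \sqrt{3}\right) \left(313 + x\right) = 3 + \left(x + 2 \sqrt{6}\right) \left(313 + x\right) = 3 + \left(313 + x\right) \left(x + 2 \sqrt{6}\right)$)
$g = -250$ ($g = \left(-1\right) 250 = -250$)
$\frac{1}{g + P{\left(-290 \right)}} = \frac{1}{-250 + \left(3 + \left(-290\right)^{2} + 313 \left(-290\right) + 626 \sqrt{6} + 2 \left(-290\right) \sqrt{6}\right)} = \frac{1}{-250 + \left(3 + 84100 - 90770 + 626 \sqrt{6} - 580 \sqrt{6}\right)} = \frac{1}{-250 - \left(6667 - 46 \sqrt{6}\right)} = \frac{1}{-6917 + 46 \sqrt{6}}$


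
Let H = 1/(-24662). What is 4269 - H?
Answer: 105282079/24662 ≈ 4269.0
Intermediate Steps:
H = -1/24662 ≈ -4.0548e-5
4269 - H = 4269 - 1*(-1/24662) = 4269 + 1/24662 = 105282079/24662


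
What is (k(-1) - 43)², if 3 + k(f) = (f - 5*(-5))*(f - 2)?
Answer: 13924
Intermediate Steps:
k(f) = -3 + (-2 + f)*(25 + f) (k(f) = -3 + (f - 5*(-5))*(f - 2) = -3 + (f + 25)*(-2 + f) = -3 + (25 + f)*(-2 + f) = -3 + (-2 + f)*(25 + f))
(k(-1) - 43)² = ((-53 + (-1)² + 23*(-1)) - 43)² = ((-53 + 1 - 23) - 43)² = (-75 - 43)² = (-118)² = 13924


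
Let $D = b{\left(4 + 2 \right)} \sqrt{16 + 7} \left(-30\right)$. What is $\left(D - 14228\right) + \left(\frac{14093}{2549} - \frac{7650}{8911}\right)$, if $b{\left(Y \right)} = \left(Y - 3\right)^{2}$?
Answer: $- \frac{323070686819}{22714139} - 270 \sqrt{23} \approx -15518.0$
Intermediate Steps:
$b{\left(Y \right)} = \left(-3 + Y\right)^{2}$
$D = - 270 \sqrt{23}$ ($D = \left(-3 + \left(4 + 2\right)\right)^{2} \sqrt{16 + 7} \left(-30\right) = \left(-3 + 6\right)^{2} \sqrt{23} \left(-30\right) = 3^{2} \sqrt{23} \left(-30\right) = 9 \sqrt{23} \left(-30\right) = - 270 \sqrt{23} \approx -1294.9$)
$\left(D - 14228\right) + \left(\frac{14093}{2549} - \frac{7650}{8911}\right) = \left(- 270 \sqrt{23} - 14228\right) + \left(\frac{14093}{2549} - \frac{7650}{8911}\right) = \left(-14228 - 270 \sqrt{23}\right) + \left(14093 \cdot \frac{1}{2549} - \frac{7650}{8911}\right) = \left(-14228 - 270 \sqrt{23}\right) + \left(\frac{14093}{2549} - \frac{7650}{8911}\right) = \left(-14228 - 270 \sqrt{23}\right) + \frac{106082873}{22714139} = - \frac{323070686819}{22714139} - 270 \sqrt{23}$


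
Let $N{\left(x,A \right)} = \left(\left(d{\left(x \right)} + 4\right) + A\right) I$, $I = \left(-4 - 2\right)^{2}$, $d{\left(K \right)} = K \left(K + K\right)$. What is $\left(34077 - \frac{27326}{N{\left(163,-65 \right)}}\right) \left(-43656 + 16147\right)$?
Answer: $- \frac{895601574198031}{955386} \approx -9.3742 \cdot 10^{8}$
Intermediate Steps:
$d{\left(K \right)} = 2 K^{2}$ ($d{\left(K \right)} = K 2 K = 2 K^{2}$)
$I = 36$ ($I = \left(-6\right)^{2} = 36$)
$N{\left(x,A \right)} = 144 + 36 A + 72 x^{2}$ ($N{\left(x,A \right)} = \left(\left(2 x^{2} + 4\right) + A\right) 36 = \left(\left(4 + 2 x^{2}\right) + A\right) 36 = \left(4 + A + 2 x^{2}\right) 36 = 144 + 36 A + 72 x^{2}$)
$\left(34077 - \frac{27326}{N{\left(163,-65 \right)}}\right) \left(-43656 + 16147\right) = \left(34077 - \frac{27326}{144 + 36 \left(-65\right) + 72 \cdot 163^{2}}\right) \left(-43656 + 16147\right) = \left(34077 - \frac{27326}{144 - 2340 + 72 \cdot 26569}\right) \left(-27509\right) = \left(34077 - \frac{27326}{144 - 2340 + 1912968}\right) \left(-27509\right) = \left(34077 - \frac{27326}{1910772}\right) \left(-27509\right) = \left(34077 - \frac{13663}{955386}\right) \left(-27509\right) = \frac{32556675059}{955386} \left(-27509\right) = - \frac{895601574198031}{955386}$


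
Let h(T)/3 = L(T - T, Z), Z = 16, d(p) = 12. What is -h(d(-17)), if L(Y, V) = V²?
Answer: -768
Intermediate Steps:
h(T) = 768 (h(T) = 3*16² = 3*256 = 768)
-h(d(-17)) = -1*768 = -768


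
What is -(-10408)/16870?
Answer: 5204/8435 ≈ 0.61695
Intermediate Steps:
-(-10408)/16870 = -1*(-5204/8435) = 5204/8435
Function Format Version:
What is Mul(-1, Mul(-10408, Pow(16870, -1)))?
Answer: Rational(5204, 8435) ≈ 0.61695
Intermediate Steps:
Mul(-1, Mul(-10408, Pow(16870, -1))) = Mul(-1, Mul(-10408, Rational(1, 16870))) = Mul(-1, Rational(-5204, 8435)) = Rational(5204, 8435)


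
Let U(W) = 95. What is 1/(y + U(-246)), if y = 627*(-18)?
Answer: -1/11191 ≈ -8.9357e-5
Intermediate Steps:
y = -11286
1/(y + U(-246)) = 1/(-11286 + 95) = 1/(-11191) = -1/11191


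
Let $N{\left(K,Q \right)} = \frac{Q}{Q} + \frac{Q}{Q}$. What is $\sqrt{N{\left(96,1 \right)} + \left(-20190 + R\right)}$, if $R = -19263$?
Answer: $i \sqrt{39451} \approx 198.62 i$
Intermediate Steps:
$N{\left(K,Q \right)} = 2$ ($N{\left(K,Q \right)} = 1 + 1 = 2$)
$\sqrt{N{\left(96,1 \right)} + \left(-20190 + R\right)} = \sqrt{2 - 39453} = \sqrt{-39451} = i \sqrt{39451}$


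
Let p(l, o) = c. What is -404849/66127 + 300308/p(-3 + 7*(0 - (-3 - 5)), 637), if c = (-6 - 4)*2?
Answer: -4966641024/330635 ≈ -15022.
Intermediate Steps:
c = -20 (c = -10*2 = -20)
p(l, o) = -20
-404849/66127 + 300308/p(-3 + 7*(0 - (-3 - 5)), 637) = -404849/66127 + 300308/(-20) = -404849*1/66127 + 300308*(-1/20) = -404849/66127 - 75077/5 = -4966641024/330635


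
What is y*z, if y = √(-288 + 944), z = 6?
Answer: 24*√41 ≈ 153.68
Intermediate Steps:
y = 4*√41 (y = √656 = 4*√41 ≈ 25.612)
y*z = (4*√41)*6 = 24*√41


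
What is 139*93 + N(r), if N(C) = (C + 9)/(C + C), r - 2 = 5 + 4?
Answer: 142207/11 ≈ 12928.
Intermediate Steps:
r = 11 (r = 2 + (5 + 4) = 2 + 9 = 11)
N(C) = (9 + C)/(2*C) (N(C) = (9 + C)/((2*C)) = (9 + C)*(1/(2*C)) = (9 + C)/(2*C))
139*93 + N(r) = 139*93 + (½)*(9 + 11)/11 = 12927 + (½)*(1/11)*20 = 12927 + 10/11 = 142207/11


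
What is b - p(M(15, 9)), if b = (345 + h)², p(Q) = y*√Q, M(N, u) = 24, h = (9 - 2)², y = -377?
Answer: 155236 + 754*√6 ≈ 1.5708e+5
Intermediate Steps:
h = 49 (h = 7² = 49)
p(Q) = -377*√Q
b = 155236 (b = (345 + 49)² = 394² = 155236)
b - p(M(15, 9)) = 155236 - (-377)*√24 = 155236 - (-377)*2*√6 = 155236 - (-754)*√6 = 155236 + 754*√6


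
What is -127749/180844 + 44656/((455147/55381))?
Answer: 447186055187881/82310604068 ≈ 5432.9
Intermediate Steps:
-127749/180844 + 44656/((455147/55381)) = -127749*1/180844 + 44656/((455147*(1/55381))) = -127749/180844 + 44656/(455147/55381) = -127749/180844 + 44656*(55381/455147) = -127749/180844 + 2473093936/455147 = 447186055187881/82310604068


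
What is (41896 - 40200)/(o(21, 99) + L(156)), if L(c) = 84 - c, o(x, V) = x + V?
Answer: 106/3 ≈ 35.333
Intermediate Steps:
o(x, V) = V + x
(41896 - 40200)/(o(21, 99) + L(156)) = (41896 - 40200)/((99 + 21) + (84 - 1*156)) = 1696/(120 + (84 - 156)) = 1696/(120 - 72) = 1696/48 = 1696*(1/48) = 106/3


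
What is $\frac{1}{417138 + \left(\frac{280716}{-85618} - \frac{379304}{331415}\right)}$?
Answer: $\frac{834561455}{348123604782172} \approx 2.3973 \cdot 10^{-6}$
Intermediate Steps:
$\frac{1}{417138 + \left(\frac{280716}{-85618} - \frac{379304}{331415}\right)} = \frac{1}{417138 + \left(280716 \left(- \frac{1}{85618}\right) - \frac{22312}{19495}\right)} = \frac{1}{417138 - \frac{3691433618}{834561455}} = \frac{1}{\frac{348123604782172}{834561455}} = \frac{834561455}{348123604782172}$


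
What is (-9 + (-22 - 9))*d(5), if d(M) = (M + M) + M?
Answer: -600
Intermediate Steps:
d(M) = 3*M (d(M) = 2*M + M = 3*M)
(-9 + (-22 - 9))*d(5) = (-9 + (-22 - 9))*(3*5) = (-9 - 31)*15 = -40*15 = -600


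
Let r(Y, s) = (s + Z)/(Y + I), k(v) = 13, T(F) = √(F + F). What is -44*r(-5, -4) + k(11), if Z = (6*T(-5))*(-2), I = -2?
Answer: -85/7 - 528*I*√10/7 ≈ -12.143 - 238.53*I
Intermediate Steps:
T(F) = √2*√F (T(F) = √(2*F) = √2*√F)
Z = -12*I*√10 (Z = (6*(√2*√(-5)))*(-2) = (6*(√2*(I*√5)))*(-2) = (6*(I*√10))*(-2) = (6*I*√10)*(-2) = -12*I*√10 ≈ -37.947*I)
r(Y, s) = (s - 12*I*√10)/(-2 + Y) (r(Y, s) = (s - 12*I*√10)/(Y - 2) = (s - 12*I*√10)/(-2 + Y))
-44*r(-5, -4) + k(11) = -44*(-4 - 12*I*√10)/(-2 - 5) + 13 = -44*(-4 - 12*I*√10)/(-7) + 13 = -(-44)*(-4 - 12*I*√10)/7 + 13 = -44*(4/7 + 12*I*√10/7) + 13 = (-176/7 - 528*I*√10/7) + 13 = -85/7 - 528*I*√10/7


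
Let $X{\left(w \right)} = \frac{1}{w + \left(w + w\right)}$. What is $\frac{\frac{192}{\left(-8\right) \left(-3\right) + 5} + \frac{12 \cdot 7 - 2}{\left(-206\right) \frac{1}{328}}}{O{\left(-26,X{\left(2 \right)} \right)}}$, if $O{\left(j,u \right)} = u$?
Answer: $- \frac{2221296}{2987} \approx -743.65$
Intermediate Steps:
$X{\left(w \right)} = \frac{1}{3 w}$ ($X{\left(w \right)} = \frac{1}{w + 2 w} = \frac{1}{3 w}$)
$\frac{\frac{192}{\left(-8\right) \left(-3\right) + 5} + \frac{12 \cdot 7 - 2}{\left(-206\right) \frac{1}{328}}}{O{\left(-26,X{\left(2 \right)} \right)}} = \frac{\frac{192}{\left(-8\right) \left(-3\right) + 5} + \frac{12 \cdot 7 - 2}{\left(-206\right) \frac{1}{328}}}{\frac{1}{3} \cdot \frac{1}{2}} = \frac{\frac{192}{24 + 5} + \frac{84 - 2}{\left(-206\right) \frac{1}{328}}}{\frac{1}{3} \cdot \frac{1}{2}} = \left(\frac{192}{29} + \frac{82}{- \frac{103}{164}}\right) \frac{1}{\frac{1}{6}} = \left(192 \cdot \frac{1}{29} + 82 \left(- \frac{164}{103}\right)\right) 6 = \left(\frac{192}{29} - \frac{13448}{103}\right) 6 = \left(- \frac{370216}{2987}\right) 6 = - \frac{2221296}{2987}$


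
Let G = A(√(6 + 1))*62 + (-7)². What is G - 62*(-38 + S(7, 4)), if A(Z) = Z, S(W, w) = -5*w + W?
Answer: 3211 + 62*√7 ≈ 3375.0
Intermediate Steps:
S(W, w) = W - 5*w
G = 49 + 62*√7 (G = √(6 + 1)*62 + (-7)² = √7*62 + 49 = 62*√7 + 49 = 49 + 62*√7 ≈ 213.04)
G - 62*(-38 + S(7, 4)) = (49 + 62*√7) - 62*(-38 + (7 - 5*4)) = (49 + 62*√7) - 62*(-38 + (7 - 20)) = (49 + 62*√7) - 62*(-38 - 13) = (49 + 62*√7) - 62*(-51) = (49 + 62*√7) - 1*(-3162) = (49 + 62*√7) + 3162 = 3211 + 62*√7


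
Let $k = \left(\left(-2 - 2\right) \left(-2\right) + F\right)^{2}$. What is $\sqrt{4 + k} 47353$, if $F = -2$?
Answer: $94706 \sqrt{10} \approx 2.9949 \cdot 10^{5}$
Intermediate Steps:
$k = 36$ ($k = \left(\left(-2 - 2\right) \left(-2\right) - 2\right)^{2} = \left(\left(-4\right) \left(-2\right) - 2\right)^{2} = \left(8 - 2\right)^{2} = 6^{2} = 36$)
$\sqrt{4 + k} 47353 = \sqrt{4 + 36} \cdot 47353 = \sqrt{40} \cdot 47353 = 2 \sqrt{10} \cdot 47353 = 94706 \sqrt{10}$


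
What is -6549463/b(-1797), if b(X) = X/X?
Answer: -6549463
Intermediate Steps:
b(X) = 1
-6549463/b(-1797) = -6549463/1 = -6549463*1 = -6549463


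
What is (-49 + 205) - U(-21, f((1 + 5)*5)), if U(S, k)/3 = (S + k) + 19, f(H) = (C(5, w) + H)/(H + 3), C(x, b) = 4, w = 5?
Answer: 1748/11 ≈ 158.91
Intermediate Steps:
f(H) = (4 + H)/(3 + H) (f(H) = (4 + H)/(H + 3) = (4 + H)/(3 + H))
U(S, k) = 57 + 3*S + 3*k (U(S, k) = 3*((S + k) + 19) = 3*(19 + S + k) = 57 + 3*S + 3*k)
(-49 + 205) - U(-21, f((1 + 5)*5)) = (-49 + 205) - (57 + 3*(-21) + 3*((4 + (1 + 5)*5)/(3 + (1 + 5)*5))) = 156 - (57 - 63 + 3*((4 + 6*5)/(3 + 6*5))) = 156 - (57 - 63 + 3*((4 + 30)/(3 + 30))) = 156 - (57 - 63 + 3*(34/33)) = 156 - (57 - 63 + 34/11) = 156 - 1*(-32/11) = 156 + 32/11 = 1748/11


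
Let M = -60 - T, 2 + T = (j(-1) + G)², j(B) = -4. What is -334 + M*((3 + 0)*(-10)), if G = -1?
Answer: 2156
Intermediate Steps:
T = 23 (T = -2 + (-4 - 1)² = -2 + (-5)² = -2 + 25 = 23)
M = -83 (M = -60 - 1*23 = -60 - 23 = -83)
-334 + M*((3 + 0)*(-10)) = -334 - 83*(3 + 0)*(-10) = -334 - 249*(-10) = -334 - 83*(-30) = -334 + 2490 = 2156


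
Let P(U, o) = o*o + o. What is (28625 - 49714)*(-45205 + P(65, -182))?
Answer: 258614407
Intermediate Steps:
P(U, o) = o + o² (P(U, o) = o² + o = o + o²)
(28625 - 49714)*(-45205 + P(65, -182)) = (28625 - 49714)*(-45205 - 182*(1 - 182)) = -21089*(-45205 - 182*(-181)) = -21089*(-45205 + 32942) = -21089*(-12263) = 258614407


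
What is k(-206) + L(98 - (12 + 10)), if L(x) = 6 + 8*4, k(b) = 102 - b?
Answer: 346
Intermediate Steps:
L(x) = 38 (L(x) = 6 + 32 = 38)
k(-206) + L(98 - (12 + 10)) = (102 - 1*(-206)) + 38 = (102 + 206) + 38 = 308 + 38 = 346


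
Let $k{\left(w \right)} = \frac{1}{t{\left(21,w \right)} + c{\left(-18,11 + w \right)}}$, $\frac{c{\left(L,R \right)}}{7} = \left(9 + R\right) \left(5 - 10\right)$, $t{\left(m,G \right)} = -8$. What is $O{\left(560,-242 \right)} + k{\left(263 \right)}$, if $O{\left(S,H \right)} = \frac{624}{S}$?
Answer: $\frac{386572}{346955} \approx 1.1142$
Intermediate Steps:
$c{\left(L,R \right)} = -315 - 35 R$ ($c{\left(L,R \right)} = 7 \left(9 + R\right) \left(5 - 10\right) = 7 \left(9 + R\right) \left(-5\right) = 7 \left(-45 - 5 R\right) = -315 - 35 R$)
$k{\left(w \right)} = \frac{1}{-708 - 35 w}$ ($k{\left(w \right)} = \frac{1}{-8 - \left(315 + 35 \left(11 + w\right)\right)} = \frac{1}{-8 - \left(700 + 35 w\right)} = \frac{1}{-708 - 35 w}$)
$O{\left(560,-242 \right)} + k{\left(263 \right)} = \frac{624}{560} - \frac{1}{708 + 35 \cdot 263} = 624 \cdot \frac{1}{560} - \frac{1}{708 + 9205} = \frac{39}{35} - \frac{1}{9913} = \frac{386572}{346955}$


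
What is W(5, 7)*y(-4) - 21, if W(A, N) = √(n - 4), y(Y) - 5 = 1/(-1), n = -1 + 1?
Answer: -21 + 8*I ≈ -21.0 + 8.0*I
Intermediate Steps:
n = 0
y(Y) = 4 (y(Y) = 5 + 1/(-1) = 5 - 1 = 4)
W(A, N) = 2*I (W(A, N) = √(0 - 4) = √(-4) = 2*I)
W(5, 7)*y(-4) - 21 = (2*I)*4 - 21 = 8*I - 21 = -21 + 8*I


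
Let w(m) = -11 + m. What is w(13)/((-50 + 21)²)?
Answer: 2/841 ≈ 0.0023781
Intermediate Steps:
w(13)/((-50 + 21)²) = (-11 + 13)/((-50 + 21)²) = 2/((-29)²) = 2/841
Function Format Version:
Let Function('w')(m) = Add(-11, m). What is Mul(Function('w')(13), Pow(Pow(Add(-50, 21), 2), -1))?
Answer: Rational(2, 841) ≈ 0.0023781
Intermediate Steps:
Mul(Function('w')(13), Pow(Pow(Add(-50, 21), 2), -1)) = Mul(Add(-11, 13), Pow(Pow(Add(-50, 21), 2), -1)) = Mul(2, Pow(Pow(-29, 2), -1)) = Mul(2, Pow(841, -1)) = Mul(2, Rational(1, 841)) = Rational(2, 841)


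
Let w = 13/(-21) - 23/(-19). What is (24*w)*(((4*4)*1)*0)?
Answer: 0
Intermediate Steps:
w = 236/399 (w = 13*(-1/21) - 23*(-1/19) = -13/21 + 23/19 = 236/399 ≈ 0.59148)
(24*w)*(((4*4)*1)*0) = (24*(236/399))*(((4*4)*1)*0) = 1888*((16*1)*0)/133 = 1888*(16*0)/133 = (1888/133)*0 = 0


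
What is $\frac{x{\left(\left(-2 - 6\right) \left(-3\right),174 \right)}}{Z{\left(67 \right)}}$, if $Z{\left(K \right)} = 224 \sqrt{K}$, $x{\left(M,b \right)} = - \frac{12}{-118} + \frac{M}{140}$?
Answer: $\frac{141 \sqrt{67}}{7747880} \approx 0.00014896$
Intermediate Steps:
$x{\left(M,b \right)} = \frac{6}{59} + \frac{M}{140}$ ($x{\left(M,b \right)} = \left(-12\right) \left(- \frac{1}{118}\right) + M \frac{1}{140} = \frac{6}{59} + \frac{M}{140}$)
$\frac{x{\left(\left(-2 - 6\right) \left(-3\right),174 \right)}}{Z{\left(67 \right)}} = \frac{\frac{6}{59} + \frac{\left(-2 - 6\right) \left(-3\right)}{140}}{224 \sqrt{67}} = \left(\frac{6}{59} + \frac{\left(-8\right) \left(-3\right)}{140}\right) \frac{\sqrt{67}}{15008} = \left(\frac{6}{59} + \frac{1}{140} \cdot 24\right) \frac{\sqrt{67}}{15008} = \left(\frac{6}{59} + \frac{6}{35}\right) \frac{\sqrt{67}}{15008} = \frac{564 \frac{\sqrt{67}}{15008}}{2065} = \frac{141 \sqrt{67}}{7747880}$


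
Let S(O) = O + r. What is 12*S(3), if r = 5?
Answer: 96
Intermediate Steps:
S(O) = 5 + O (S(O) = O + 5 = 5 + O)
12*S(3) = 12*(5 + 3) = 12*8 = 96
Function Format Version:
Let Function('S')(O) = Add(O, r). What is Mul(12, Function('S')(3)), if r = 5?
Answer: 96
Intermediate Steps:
Function('S')(O) = Add(5, O) (Function('S')(O) = Add(O, 5) = Add(5, O))
Mul(12, Function('S')(3)) = Mul(12, Add(5, 3)) = Mul(12, 8) = 96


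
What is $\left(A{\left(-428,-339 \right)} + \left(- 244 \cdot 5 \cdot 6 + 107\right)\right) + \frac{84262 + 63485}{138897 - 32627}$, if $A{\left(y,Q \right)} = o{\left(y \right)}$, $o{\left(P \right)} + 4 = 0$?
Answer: $- \frac{766802843}{106270} \approx -7215.6$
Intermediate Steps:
$o{\left(P \right)} = -4$ ($o{\left(P \right)} = -4 + 0 = -4$)
$A{\left(y,Q \right)} = -4$
$\left(A{\left(-428,-339 \right)} + \left(- 244 \cdot 5 \cdot 6 + 107\right)\right) + \frac{84262 + 63485}{138897 - 32627} = \left(-4 + \left(- 244 \cdot 5 \cdot 6 + 107\right)\right) + \frac{84262 + 63485}{138897 - 32627} = \left(-4 + \left(\left(-244\right) 30 + 107\right)\right) + \frac{147747}{106270} = \left(-4 + \left(-7320 + 107\right)\right) + 147747 \cdot \frac{1}{106270} = \left(-4 - 7213\right) + \frac{147747}{106270} = -7217 + \frac{147747}{106270} = - \frac{766802843}{106270}$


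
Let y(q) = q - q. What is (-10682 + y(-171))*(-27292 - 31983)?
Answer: 633175550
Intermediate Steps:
y(q) = 0
(-10682 + y(-171))*(-27292 - 31983) = (-10682 + 0)*(-27292 - 31983) = -10682*(-59275) = 633175550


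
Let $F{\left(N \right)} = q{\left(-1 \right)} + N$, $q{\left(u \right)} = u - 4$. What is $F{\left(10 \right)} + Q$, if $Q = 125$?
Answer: $130$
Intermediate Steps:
$q{\left(u \right)} = -4 + u$
$F{\left(N \right)} = -5 + N$ ($F{\left(N \right)} = \left(-4 - 1\right) + N = -5 + N$)
$F{\left(10 \right)} + Q = \left(-5 + 10\right) + 125 = 5 + 125 = 130$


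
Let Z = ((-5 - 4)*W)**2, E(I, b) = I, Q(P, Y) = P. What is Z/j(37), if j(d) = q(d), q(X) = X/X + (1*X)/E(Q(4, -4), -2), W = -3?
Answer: 2916/41 ≈ 71.122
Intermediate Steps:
q(X) = 1 + X/4 (q(X) = X/X + (1*X)/4 = 1 + X*(1/4) = 1 + X/4)
j(d) = 1 + d/4
Z = 729 (Z = ((-5 - 4)*(-3))**2 = (-9*(-3))**2 = 27**2 = 729)
Z/j(37) = 729/(1 + (1/4)*37) = 729/(1 + 37/4) = 729/(41/4) = 729*(4/41) = 2916/41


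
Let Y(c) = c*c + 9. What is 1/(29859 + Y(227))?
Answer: 1/81397 ≈ 1.2285e-5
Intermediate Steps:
Y(c) = 9 + c² (Y(c) = c² + 9 = 9 + c²)
1/(29859 + Y(227)) = 1/(29859 + (9 + 227²)) = 1/(29859 + (9 + 51529)) = 1/(29859 + 51538) = 1/81397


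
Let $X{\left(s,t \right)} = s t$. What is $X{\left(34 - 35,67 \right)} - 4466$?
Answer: $-4533$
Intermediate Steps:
$X{\left(34 - 35,67 \right)} - 4466 = \left(34 - 35\right) 67 - 4466 = \left(-1\right) 67 - 4466 = -67 - 4466 = -4533$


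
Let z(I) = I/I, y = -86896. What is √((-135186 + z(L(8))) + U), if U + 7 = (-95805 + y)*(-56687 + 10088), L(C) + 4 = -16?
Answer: √8513548707 ≈ 92269.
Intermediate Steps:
L(C) = -20 (L(C) = -4 - 16 = -20)
z(I) = 1
U = 8513683892 (U = -7 + (-95805 - 86896)*(-56687 + 10088) = -7 - 182701*(-46599) = -7 + 8513683899 = 8513683892)
√((-135186 + z(L(8))) + U) = √((-135186 + 1) + 8513683892) = √(-135185 + 8513683892) = √8513548707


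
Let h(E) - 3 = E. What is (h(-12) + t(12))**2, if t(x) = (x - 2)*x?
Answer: 12321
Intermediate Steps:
t(x) = x*(-2 + x) (t(x) = (-2 + x)*x = x*(-2 + x))
h(E) = 3 + E
(h(-12) + t(12))**2 = ((3 - 12) + 12*(-2 + 12))**2 = (-9 + 12*10)**2 = (-9 + 120)**2 = 111**2 = 12321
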